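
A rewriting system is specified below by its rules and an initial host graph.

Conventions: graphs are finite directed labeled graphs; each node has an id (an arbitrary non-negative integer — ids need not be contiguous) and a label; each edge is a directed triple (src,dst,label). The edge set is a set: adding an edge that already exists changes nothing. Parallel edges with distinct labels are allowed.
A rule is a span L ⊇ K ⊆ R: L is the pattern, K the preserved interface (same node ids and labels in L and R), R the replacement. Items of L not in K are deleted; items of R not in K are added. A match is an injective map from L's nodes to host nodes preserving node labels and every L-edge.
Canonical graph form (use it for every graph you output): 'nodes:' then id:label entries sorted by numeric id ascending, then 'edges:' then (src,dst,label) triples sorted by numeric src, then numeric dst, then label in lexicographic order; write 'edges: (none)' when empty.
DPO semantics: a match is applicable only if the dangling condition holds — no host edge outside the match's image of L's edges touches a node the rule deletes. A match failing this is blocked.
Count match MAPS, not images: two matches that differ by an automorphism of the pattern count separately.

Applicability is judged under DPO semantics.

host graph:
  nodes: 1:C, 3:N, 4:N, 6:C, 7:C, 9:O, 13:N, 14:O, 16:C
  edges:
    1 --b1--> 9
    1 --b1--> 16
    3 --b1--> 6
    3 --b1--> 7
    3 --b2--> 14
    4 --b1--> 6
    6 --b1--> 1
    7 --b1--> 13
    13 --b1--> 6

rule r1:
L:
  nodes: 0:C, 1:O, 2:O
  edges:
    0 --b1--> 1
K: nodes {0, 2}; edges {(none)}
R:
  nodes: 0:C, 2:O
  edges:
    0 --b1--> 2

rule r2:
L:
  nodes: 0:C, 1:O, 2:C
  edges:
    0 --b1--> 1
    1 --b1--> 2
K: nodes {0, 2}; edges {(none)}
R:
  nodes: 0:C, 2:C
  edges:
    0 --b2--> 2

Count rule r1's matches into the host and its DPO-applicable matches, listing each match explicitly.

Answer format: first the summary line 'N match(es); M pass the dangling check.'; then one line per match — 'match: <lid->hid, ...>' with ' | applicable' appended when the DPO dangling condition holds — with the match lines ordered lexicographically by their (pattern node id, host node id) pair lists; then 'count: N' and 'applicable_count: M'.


1 match(es); 1 pass the dangling check.
match: 0->1, 1->9, 2->14 | applicable
count: 1
applicable_count: 1


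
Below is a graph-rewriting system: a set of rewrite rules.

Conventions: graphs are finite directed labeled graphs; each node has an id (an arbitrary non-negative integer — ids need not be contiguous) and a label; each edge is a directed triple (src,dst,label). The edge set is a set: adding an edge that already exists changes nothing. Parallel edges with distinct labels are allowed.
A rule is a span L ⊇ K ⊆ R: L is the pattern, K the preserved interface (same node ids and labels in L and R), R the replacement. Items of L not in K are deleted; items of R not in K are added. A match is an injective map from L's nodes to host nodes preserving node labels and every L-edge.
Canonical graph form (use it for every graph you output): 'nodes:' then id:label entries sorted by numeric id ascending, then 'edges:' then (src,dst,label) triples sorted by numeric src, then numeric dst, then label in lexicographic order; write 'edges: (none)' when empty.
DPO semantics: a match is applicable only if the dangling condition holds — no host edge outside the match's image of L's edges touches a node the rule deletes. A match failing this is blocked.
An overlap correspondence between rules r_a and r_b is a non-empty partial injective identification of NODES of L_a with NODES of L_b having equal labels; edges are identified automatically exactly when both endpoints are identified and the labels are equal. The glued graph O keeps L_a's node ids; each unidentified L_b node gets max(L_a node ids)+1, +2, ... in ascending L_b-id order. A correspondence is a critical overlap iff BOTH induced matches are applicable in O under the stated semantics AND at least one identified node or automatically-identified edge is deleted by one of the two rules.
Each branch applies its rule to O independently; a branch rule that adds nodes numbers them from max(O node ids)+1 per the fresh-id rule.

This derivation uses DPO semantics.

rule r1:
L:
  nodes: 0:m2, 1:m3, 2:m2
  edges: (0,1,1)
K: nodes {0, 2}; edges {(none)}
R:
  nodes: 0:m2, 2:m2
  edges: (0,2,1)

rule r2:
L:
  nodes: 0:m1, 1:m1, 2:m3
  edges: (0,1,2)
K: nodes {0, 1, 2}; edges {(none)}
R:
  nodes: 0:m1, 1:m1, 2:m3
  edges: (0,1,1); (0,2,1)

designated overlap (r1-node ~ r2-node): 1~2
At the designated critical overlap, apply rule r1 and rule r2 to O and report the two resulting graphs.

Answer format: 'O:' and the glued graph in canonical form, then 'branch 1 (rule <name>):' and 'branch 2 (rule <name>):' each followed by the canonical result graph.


O:
nodes: 0:m2, 1:m3, 2:m2, 3:m1, 4:m1
edges: (0,1,1); (3,4,2)
branch 1 (rule r1):
nodes: 0:m2, 2:m2, 3:m1, 4:m1
edges: (0,2,1); (3,4,2)
branch 2 (rule r2):
nodes: 0:m2, 1:m3, 2:m2, 3:m1, 4:m1
edges: (0,1,1); (3,1,1); (3,4,1)


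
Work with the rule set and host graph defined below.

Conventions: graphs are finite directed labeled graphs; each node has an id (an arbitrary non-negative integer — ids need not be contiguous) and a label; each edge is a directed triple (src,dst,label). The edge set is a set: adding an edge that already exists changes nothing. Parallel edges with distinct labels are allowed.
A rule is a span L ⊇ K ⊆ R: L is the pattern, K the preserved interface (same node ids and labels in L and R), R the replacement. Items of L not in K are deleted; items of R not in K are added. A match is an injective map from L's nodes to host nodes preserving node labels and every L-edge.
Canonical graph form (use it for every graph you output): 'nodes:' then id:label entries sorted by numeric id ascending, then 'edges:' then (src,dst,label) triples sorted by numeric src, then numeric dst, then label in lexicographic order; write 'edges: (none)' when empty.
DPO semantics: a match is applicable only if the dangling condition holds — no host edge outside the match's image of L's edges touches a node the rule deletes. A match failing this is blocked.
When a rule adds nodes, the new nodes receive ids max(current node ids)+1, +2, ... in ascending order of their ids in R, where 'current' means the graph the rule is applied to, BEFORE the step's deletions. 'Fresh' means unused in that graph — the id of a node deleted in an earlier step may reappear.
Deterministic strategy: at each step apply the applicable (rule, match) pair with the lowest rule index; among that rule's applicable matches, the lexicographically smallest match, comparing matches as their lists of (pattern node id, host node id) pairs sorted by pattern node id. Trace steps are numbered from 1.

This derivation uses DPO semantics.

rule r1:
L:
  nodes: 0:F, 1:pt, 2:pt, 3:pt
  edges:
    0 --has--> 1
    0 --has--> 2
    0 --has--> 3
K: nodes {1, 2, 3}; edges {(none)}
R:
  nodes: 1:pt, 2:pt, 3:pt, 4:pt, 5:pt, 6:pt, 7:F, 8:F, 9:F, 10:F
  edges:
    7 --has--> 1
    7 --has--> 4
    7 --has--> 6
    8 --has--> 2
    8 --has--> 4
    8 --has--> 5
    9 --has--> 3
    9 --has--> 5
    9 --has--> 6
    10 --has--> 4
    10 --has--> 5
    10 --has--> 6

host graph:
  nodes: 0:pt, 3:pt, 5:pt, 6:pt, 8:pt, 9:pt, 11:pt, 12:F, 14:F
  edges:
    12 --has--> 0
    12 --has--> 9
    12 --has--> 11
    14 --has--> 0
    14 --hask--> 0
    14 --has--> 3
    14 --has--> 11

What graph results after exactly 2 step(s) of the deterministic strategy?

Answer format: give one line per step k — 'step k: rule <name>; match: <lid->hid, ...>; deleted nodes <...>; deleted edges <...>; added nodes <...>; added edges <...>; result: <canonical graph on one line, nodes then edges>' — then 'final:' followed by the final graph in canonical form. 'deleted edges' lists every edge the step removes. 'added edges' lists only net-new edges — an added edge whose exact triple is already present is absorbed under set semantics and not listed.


step 1: rule r1; match: 0->12, 1->0, 2->9, 3->11; deleted nodes 12; deleted edges (12,0,has); (12,9,has); (12,11,has); added nodes 15, 16, 17, 18, 19, 20, 21; added edges (18,0,has); (18,15,has); (18,17,has); (19,9,has); (19,15,has); (19,16,has); (20,11,has); (20,16,has); (20,17,has); (21,15,has); (21,16,has); (21,17,has); result: nodes: 0:pt, 3:pt, 5:pt, 6:pt, 8:pt, 9:pt, 11:pt, 14:F, 15:pt, 16:pt, 17:pt, 18:F, 19:F, 20:F, 21:F edges: (14,0,has); (14,0,hask); (14,3,has); (14,11,has); (18,0,has); (18,15,has); (18,17,has); (19,9,has); (19,15,has); (19,16,has); (20,11,has); (20,16,has); (20,17,has); (21,15,has); (21,16,has); (21,17,has)
step 2: rule r1; match: 0->18, 1->0, 2->15, 3->17; deleted nodes 18; deleted edges (18,0,has); (18,15,has); (18,17,has); added nodes 22, 23, 24, 25, 26, 27, 28; added edges (25,0,has); (25,22,has); (25,24,has); (26,15,has); (26,22,has); (26,23,has); (27,17,has); (27,23,has); (27,24,has); (28,22,has); (28,23,has); (28,24,has); result: nodes: 0:pt, 3:pt, 5:pt, 6:pt, 8:pt, 9:pt, 11:pt, 14:F, 15:pt, 16:pt, 17:pt, 19:F, 20:F, 21:F, 22:pt, 23:pt, 24:pt, 25:F, 26:F, 27:F, 28:F edges: (14,0,has); (14,0,hask); (14,3,has); (14,11,has); (19,9,has); (19,15,has); (19,16,has); (20,11,has); (20,16,has); (20,17,has); (21,15,has); (21,16,has); (21,17,has); (25,0,has); (25,22,has); (25,24,has); (26,15,has); (26,22,has); (26,23,has); (27,17,has); (27,23,has); (27,24,has); (28,22,has); (28,23,has); (28,24,has)
final:
nodes: 0:pt, 3:pt, 5:pt, 6:pt, 8:pt, 9:pt, 11:pt, 14:F, 15:pt, 16:pt, 17:pt, 19:F, 20:F, 21:F, 22:pt, 23:pt, 24:pt, 25:F, 26:F, 27:F, 28:F
edges: (14,0,has); (14,0,hask); (14,3,has); (14,11,has); (19,9,has); (19,15,has); (19,16,has); (20,11,has); (20,16,has); (20,17,has); (21,15,has); (21,16,has); (21,17,has); (25,0,has); (25,22,has); (25,24,has); (26,15,has); (26,22,has); (26,23,has); (27,17,has); (27,23,has); (27,24,has); (28,22,has); (28,23,has); (28,24,has)


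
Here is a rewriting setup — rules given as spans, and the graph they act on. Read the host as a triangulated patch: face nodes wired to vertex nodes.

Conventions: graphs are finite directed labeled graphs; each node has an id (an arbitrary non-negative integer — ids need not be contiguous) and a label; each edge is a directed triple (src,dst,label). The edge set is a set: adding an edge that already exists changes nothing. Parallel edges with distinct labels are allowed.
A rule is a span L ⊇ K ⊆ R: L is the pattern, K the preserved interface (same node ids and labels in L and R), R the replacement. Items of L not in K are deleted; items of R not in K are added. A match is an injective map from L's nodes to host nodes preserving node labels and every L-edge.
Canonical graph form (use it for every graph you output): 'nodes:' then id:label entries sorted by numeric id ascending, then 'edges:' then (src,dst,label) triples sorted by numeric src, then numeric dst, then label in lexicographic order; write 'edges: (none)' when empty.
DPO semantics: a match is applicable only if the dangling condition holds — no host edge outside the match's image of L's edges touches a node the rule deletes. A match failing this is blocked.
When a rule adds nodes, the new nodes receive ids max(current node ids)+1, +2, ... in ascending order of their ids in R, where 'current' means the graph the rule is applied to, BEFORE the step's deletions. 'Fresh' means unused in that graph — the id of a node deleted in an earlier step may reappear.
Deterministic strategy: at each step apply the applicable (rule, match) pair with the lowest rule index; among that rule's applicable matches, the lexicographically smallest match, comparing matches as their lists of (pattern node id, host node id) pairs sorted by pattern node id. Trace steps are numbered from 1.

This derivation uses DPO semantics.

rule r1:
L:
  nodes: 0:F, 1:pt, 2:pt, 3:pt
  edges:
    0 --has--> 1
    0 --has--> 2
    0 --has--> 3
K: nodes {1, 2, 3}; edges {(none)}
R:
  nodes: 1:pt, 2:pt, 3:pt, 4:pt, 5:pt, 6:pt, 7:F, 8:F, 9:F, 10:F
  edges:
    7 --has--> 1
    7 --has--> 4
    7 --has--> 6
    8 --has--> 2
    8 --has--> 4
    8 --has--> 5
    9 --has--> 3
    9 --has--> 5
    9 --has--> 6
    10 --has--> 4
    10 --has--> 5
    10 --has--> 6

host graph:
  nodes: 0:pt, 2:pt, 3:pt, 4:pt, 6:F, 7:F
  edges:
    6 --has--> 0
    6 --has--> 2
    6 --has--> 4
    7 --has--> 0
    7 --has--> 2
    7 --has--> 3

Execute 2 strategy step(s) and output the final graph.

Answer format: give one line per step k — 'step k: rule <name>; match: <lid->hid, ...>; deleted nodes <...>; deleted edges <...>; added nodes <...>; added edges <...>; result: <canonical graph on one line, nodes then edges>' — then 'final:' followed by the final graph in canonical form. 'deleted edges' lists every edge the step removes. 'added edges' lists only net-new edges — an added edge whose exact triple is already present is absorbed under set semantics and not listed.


step 1: rule r1; match: 0->6, 1->0, 2->2, 3->4; deleted nodes 6; deleted edges (6,0,has); (6,2,has); (6,4,has); added nodes 8, 9, 10, 11, 12, 13, 14; added edges (11,0,has); (11,8,has); (11,10,has); (12,2,has); (12,8,has); (12,9,has); (13,4,has); (13,9,has); (13,10,has); (14,8,has); (14,9,has); (14,10,has); result: nodes: 0:pt, 2:pt, 3:pt, 4:pt, 7:F, 8:pt, 9:pt, 10:pt, 11:F, 12:F, 13:F, 14:F edges: (7,0,has); (7,2,has); (7,3,has); (11,0,has); (11,8,has); (11,10,has); (12,2,has); (12,8,has); (12,9,has); (13,4,has); (13,9,has); (13,10,has); (14,8,has); (14,9,has); (14,10,has)
step 2: rule r1; match: 0->7, 1->0, 2->2, 3->3; deleted nodes 7; deleted edges (7,0,has); (7,2,has); (7,3,has); added nodes 15, 16, 17, 18, 19, 20, 21; added edges (18,0,has); (18,15,has); (18,17,has); (19,2,has); (19,15,has); (19,16,has); (20,3,has); (20,16,has); (20,17,has); (21,15,has); (21,16,has); (21,17,has); result: nodes: 0:pt, 2:pt, 3:pt, 4:pt, 8:pt, 9:pt, 10:pt, 11:F, 12:F, 13:F, 14:F, 15:pt, 16:pt, 17:pt, 18:F, 19:F, 20:F, 21:F edges: (11,0,has); (11,8,has); (11,10,has); (12,2,has); (12,8,has); (12,9,has); (13,4,has); (13,9,has); (13,10,has); (14,8,has); (14,9,has); (14,10,has); (18,0,has); (18,15,has); (18,17,has); (19,2,has); (19,15,has); (19,16,has); (20,3,has); (20,16,has); (20,17,has); (21,15,has); (21,16,has); (21,17,has)
final:
nodes: 0:pt, 2:pt, 3:pt, 4:pt, 8:pt, 9:pt, 10:pt, 11:F, 12:F, 13:F, 14:F, 15:pt, 16:pt, 17:pt, 18:F, 19:F, 20:F, 21:F
edges: (11,0,has); (11,8,has); (11,10,has); (12,2,has); (12,8,has); (12,9,has); (13,4,has); (13,9,has); (13,10,has); (14,8,has); (14,9,has); (14,10,has); (18,0,has); (18,15,has); (18,17,has); (19,2,has); (19,15,has); (19,16,has); (20,3,has); (20,16,has); (20,17,has); (21,15,has); (21,16,has); (21,17,has)


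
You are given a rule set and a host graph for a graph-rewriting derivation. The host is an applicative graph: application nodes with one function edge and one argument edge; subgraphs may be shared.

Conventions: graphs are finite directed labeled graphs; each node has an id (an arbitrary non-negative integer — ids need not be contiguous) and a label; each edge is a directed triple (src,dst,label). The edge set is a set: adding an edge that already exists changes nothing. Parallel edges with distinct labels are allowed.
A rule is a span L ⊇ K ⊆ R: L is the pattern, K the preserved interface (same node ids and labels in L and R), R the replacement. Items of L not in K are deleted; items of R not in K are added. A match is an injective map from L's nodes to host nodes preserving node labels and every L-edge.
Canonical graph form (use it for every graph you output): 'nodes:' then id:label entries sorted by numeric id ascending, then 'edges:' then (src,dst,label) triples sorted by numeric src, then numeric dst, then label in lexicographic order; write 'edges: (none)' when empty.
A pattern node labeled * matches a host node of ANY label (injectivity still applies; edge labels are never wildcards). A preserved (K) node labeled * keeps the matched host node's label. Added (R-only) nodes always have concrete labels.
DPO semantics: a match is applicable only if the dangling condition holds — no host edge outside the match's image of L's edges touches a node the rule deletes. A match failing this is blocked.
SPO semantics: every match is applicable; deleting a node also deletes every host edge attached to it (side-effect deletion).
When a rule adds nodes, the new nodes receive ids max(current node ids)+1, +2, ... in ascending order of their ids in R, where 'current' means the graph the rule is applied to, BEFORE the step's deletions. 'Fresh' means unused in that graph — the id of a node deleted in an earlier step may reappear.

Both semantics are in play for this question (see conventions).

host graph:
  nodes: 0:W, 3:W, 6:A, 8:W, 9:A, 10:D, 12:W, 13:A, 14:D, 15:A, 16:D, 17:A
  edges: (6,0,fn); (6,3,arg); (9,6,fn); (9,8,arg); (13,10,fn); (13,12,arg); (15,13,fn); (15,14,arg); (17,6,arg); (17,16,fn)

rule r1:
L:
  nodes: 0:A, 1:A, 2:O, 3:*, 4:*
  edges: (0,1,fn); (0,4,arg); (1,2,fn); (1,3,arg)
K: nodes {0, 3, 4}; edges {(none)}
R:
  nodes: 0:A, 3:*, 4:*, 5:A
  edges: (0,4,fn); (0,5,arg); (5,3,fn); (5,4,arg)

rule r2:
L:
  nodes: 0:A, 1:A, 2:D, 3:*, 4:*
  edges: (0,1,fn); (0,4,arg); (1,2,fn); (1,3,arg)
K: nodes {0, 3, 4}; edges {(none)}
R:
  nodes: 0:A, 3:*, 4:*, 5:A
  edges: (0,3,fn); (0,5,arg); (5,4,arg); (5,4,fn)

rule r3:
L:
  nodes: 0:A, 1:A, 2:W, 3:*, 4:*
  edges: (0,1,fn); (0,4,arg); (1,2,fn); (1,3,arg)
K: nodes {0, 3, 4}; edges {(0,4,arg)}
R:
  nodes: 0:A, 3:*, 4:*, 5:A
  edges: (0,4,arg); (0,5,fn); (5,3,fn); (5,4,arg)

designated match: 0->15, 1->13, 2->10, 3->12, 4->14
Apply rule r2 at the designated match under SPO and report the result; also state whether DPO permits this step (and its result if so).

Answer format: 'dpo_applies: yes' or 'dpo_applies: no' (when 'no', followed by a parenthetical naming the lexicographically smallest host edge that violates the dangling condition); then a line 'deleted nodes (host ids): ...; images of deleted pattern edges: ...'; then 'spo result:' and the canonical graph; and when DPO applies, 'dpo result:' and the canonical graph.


dpo_applies: yes
deleted nodes (host ids): 10, 13; images of deleted pattern edges: (13,10,fn); (13,12,arg); (15,13,fn); (15,14,arg)
spo result:
nodes: 0:W, 3:W, 6:A, 8:W, 9:A, 12:W, 14:D, 15:A, 16:D, 17:A, 18:A
edges: (6,0,fn); (6,3,arg); (9,6,fn); (9,8,arg); (15,12,fn); (15,18,arg); (17,6,arg); (17,16,fn); (18,14,arg); (18,14,fn)
dpo result:
nodes: 0:W, 3:W, 6:A, 8:W, 9:A, 12:W, 14:D, 15:A, 16:D, 17:A, 18:A
edges: (6,0,fn); (6,3,arg); (9,6,fn); (9,8,arg); (15,12,fn); (15,18,arg); (17,6,arg); (17,16,fn); (18,14,arg); (18,14,fn)


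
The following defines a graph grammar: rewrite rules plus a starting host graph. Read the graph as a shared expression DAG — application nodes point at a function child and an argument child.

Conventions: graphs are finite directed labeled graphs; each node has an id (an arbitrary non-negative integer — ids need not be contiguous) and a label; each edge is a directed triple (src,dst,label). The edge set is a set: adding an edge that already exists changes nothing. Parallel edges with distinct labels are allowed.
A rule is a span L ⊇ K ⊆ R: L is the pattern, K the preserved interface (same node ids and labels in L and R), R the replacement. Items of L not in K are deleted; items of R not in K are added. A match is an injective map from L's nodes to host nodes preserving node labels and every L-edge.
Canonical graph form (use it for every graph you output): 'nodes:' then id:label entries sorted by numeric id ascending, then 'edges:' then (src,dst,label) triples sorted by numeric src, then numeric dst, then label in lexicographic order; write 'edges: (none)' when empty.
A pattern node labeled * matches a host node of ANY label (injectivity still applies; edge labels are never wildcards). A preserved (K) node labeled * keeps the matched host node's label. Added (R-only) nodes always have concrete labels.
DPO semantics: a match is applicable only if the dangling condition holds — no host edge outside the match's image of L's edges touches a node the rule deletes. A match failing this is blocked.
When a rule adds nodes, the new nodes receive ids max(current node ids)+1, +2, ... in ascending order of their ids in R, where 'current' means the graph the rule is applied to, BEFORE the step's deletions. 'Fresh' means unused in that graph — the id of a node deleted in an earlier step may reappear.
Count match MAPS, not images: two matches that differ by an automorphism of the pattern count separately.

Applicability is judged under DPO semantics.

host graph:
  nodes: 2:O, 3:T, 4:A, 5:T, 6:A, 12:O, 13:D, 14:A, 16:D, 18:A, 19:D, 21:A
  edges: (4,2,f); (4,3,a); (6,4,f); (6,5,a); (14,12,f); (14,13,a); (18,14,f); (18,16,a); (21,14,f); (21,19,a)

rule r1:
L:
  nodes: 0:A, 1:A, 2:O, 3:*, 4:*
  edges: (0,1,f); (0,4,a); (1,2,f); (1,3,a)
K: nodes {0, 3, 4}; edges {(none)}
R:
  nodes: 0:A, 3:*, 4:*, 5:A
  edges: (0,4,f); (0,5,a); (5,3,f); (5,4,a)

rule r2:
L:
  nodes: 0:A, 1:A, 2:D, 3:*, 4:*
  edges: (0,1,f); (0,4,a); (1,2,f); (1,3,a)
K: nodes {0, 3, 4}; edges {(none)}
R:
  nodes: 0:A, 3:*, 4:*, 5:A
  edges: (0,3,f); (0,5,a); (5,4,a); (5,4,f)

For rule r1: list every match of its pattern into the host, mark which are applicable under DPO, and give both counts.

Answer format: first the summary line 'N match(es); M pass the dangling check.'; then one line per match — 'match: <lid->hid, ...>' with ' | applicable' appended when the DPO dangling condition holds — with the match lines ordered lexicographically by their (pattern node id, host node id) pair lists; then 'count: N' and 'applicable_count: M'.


3 match(es); 1 pass the dangling check.
match: 0->6, 1->4, 2->2, 3->3, 4->5 | applicable
match: 0->18, 1->14, 2->12, 3->13, 4->16
match: 0->21, 1->14, 2->12, 3->13, 4->19
count: 3
applicable_count: 1


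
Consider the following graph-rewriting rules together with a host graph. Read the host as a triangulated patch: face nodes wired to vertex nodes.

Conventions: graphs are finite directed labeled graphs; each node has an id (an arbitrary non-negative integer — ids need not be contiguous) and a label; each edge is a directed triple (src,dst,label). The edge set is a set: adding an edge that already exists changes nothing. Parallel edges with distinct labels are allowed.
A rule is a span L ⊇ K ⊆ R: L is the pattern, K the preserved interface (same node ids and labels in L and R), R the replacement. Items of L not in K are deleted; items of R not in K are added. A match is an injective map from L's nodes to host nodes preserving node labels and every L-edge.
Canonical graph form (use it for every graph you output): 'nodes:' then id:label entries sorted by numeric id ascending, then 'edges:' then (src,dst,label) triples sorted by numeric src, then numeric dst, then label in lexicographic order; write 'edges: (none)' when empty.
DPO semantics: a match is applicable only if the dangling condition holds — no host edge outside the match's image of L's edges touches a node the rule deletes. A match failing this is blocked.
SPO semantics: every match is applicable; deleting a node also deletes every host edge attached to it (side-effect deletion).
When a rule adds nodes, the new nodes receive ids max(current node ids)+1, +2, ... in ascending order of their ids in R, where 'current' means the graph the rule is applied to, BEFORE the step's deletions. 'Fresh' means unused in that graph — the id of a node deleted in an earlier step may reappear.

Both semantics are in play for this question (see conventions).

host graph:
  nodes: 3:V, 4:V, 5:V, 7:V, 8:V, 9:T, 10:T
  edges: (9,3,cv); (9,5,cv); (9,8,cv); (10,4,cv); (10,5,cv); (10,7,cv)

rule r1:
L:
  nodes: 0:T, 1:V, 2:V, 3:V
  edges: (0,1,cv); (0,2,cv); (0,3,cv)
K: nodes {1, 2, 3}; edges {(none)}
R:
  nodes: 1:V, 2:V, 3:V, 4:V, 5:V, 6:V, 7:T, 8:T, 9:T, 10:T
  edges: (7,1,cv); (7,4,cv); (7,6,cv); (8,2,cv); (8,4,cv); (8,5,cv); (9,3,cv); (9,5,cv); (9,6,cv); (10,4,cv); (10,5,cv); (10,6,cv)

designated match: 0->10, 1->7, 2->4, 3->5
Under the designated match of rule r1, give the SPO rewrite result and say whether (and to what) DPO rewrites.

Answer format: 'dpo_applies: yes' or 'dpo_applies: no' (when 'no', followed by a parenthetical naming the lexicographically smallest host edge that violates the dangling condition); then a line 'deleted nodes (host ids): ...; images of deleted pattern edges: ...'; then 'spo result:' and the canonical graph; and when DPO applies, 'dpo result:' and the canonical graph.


dpo_applies: yes
deleted nodes (host ids): 10; images of deleted pattern edges: (10,4,cv); (10,5,cv); (10,7,cv)
spo result:
nodes: 3:V, 4:V, 5:V, 7:V, 8:V, 9:T, 11:V, 12:V, 13:V, 14:T, 15:T, 16:T, 17:T
edges: (9,3,cv); (9,5,cv); (9,8,cv); (14,7,cv); (14,11,cv); (14,13,cv); (15,4,cv); (15,11,cv); (15,12,cv); (16,5,cv); (16,12,cv); (16,13,cv); (17,11,cv); (17,12,cv); (17,13,cv)
dpo result:
nodes: 3:V, 4:V, 5:V, 7:V, 8:V, 9:T, 11:V, 12:V, 13:V, 14:T, 15:T, 16:T, 17:T
edges: (9,3,cv); (9,5,cv); (9,8,cv); (14,7,cv); (14,11,cv); (14,13,cv); (15,4,cv); (15,11,cv); (15,12,cv); (16,5,cv); (16,12,cv); (16,13,cv); (17,11,cv); (17,12,cv); (17,13,cv)


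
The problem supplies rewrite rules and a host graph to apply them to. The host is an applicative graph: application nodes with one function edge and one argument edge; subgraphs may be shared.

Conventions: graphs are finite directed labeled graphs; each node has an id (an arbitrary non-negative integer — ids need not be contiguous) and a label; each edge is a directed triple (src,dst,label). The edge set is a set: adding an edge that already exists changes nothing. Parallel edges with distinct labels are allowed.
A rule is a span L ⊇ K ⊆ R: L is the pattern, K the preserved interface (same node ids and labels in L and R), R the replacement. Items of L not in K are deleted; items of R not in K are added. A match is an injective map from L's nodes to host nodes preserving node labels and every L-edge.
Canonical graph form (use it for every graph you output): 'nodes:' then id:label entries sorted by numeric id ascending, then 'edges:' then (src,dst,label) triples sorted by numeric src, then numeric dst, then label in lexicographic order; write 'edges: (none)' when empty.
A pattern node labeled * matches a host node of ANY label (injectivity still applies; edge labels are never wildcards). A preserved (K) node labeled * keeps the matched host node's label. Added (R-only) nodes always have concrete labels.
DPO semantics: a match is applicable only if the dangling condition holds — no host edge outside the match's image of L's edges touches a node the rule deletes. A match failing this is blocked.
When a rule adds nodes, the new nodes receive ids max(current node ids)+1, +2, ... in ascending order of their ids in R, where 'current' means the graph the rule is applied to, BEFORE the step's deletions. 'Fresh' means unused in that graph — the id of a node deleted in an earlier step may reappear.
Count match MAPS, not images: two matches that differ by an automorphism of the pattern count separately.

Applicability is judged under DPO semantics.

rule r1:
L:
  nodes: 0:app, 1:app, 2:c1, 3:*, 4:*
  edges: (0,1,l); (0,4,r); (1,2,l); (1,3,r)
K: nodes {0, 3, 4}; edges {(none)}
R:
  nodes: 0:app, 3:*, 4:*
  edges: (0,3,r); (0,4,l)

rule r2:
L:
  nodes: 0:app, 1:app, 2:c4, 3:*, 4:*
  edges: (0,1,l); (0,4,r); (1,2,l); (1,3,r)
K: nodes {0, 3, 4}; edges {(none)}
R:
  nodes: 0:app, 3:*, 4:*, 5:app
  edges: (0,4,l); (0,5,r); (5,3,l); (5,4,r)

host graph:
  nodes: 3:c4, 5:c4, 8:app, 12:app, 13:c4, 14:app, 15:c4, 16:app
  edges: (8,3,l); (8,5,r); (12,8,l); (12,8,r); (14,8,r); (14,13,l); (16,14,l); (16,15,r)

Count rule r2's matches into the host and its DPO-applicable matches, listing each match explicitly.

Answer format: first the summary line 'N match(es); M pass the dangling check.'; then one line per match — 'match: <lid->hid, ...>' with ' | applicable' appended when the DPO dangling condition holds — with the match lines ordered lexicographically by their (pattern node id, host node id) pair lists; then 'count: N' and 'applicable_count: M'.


1 match(es); 1 pass the dangling check.
match: 0->16, 1->14, 2->13, 3->8, 4->15 | applicable
count: 1
applicable_count: 1


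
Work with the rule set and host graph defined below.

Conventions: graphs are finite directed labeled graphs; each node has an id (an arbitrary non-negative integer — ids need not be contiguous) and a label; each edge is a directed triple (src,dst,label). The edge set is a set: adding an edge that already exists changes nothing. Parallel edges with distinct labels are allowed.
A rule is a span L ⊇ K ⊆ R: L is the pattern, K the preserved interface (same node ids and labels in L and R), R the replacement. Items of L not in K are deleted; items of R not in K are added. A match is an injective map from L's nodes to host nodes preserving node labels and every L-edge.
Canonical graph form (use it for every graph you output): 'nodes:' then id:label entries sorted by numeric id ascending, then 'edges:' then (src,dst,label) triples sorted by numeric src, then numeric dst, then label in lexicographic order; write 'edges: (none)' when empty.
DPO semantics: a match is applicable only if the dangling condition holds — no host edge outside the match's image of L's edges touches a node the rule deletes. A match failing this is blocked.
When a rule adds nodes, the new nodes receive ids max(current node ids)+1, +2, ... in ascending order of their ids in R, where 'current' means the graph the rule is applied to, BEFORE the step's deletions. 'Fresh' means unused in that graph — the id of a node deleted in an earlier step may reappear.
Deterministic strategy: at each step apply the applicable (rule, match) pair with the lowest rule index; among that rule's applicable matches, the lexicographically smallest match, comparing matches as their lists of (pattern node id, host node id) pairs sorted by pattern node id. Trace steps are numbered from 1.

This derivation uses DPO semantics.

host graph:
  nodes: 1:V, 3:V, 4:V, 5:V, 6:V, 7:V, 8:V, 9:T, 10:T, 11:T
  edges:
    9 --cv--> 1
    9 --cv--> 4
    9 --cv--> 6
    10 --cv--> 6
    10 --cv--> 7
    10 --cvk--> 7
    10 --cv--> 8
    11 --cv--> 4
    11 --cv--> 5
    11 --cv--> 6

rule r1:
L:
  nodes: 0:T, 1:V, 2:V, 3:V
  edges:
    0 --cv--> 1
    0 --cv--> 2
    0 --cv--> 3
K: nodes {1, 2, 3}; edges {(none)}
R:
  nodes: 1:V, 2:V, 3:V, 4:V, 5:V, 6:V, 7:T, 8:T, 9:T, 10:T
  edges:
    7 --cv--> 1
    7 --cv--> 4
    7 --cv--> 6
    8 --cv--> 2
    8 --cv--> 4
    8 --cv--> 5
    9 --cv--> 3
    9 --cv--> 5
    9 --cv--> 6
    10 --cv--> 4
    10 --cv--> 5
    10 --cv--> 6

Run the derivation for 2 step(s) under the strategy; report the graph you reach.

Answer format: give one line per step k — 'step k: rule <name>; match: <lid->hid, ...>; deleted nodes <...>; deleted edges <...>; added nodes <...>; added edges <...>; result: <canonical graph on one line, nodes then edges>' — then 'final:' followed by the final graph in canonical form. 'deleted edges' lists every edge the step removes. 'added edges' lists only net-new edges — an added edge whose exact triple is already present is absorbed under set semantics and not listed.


step 1: rule r1; match: 0->9, 1->1, 2->4, 3->6; deleted nodes 9; deleted edges (9,1,cv); (9,4,cv); (9,6,cv); added nodes 12, 13, 14, 15, 16, 17, 18; added edges (15,1,cv); (15,12,cv); (15,14,cv); (16,4,cv); (16,12,cv); (16,13,cv); (17,6,cv); (17,13,cv); (17,14,cv); (18,12,cv); (18,13,cv); (18,14,cv); result: nodes: 1:V, 3:V, 4:V, 5:V, 6:V, 7:V, 8:V, 10:T, 11:T, 12:V, 13:V, 14:V, 15:T, 16:T, 17:T, 18:T edges: (10,6,cv); (10,7,cv); (10,7,cvk); (10,8,cv); (11,4,cv); (11,5,cv); (11,6,cv); (15,1,cv); (15,12,cv); (15,14,cv); (16,4,cv); (16,12,cv); (16,13,cv); (17,6,cv); (17,13,cv); (17,14,cv); (18,12,cv); (18,13,cv); (18,14,cv)
step 2: rule r1; match: 0->11, 1->4, 2->5, 3->6; deleted nodes 11; deleted edges (11,4,cv); (11,5,cv); (11,6,cv); added nodes 19, 20, 21, 22, 23, 24, 25; added edges (22,4,cv); (22,19,cv); (22,21,cv); (23,5,cv); (23,19,cv); (23,20,cv); (24,6,cv); (24,20,cv); (24,21,cv); (25,19,cv); (25,20,cv); (25,21,cv); result: nodes: 1:V, 3:V, 4:V, 5:V, 6:V, 7:V, 8:V, 10:T, 12:V, 13:V, 14:V, 15:T, 16:T, 17:T, 18:T, 19:V, 20:V, 21:V, 22:T, 23:T, 24:T, 25:T edges: (10,6,cv); (10,7,cv); (10,7,cvk); (10,8,cv); (15,1,cv); (15,12,cv); (15,14,cv); (16,4,cv); (16,12,cv); (16,13,cv); (17,6,cv); (17,13,cv); (17,14,cv); (18,12,cv); (18,13,cv); (18,14,cv); (22,4,cv); (22,19,cv); (22,21,cv); (23,5,cv); (23,19,cv); (23,20,cv); (24,6,cv); (24,20,cv); (24,21,cv); (25,19,cv); (25,20,cv); (25,21,cv)
final:
nodes: 1:V, 3:V, 4:V, 5:V, 6:V, 7:V, 8:V, 10:T, 12:V, 13:V, 14:V, 15:T, 16:T, 17:T, 18:T, 19:V, 20:V, 21:V, 22:T, 23:T, 24:T, 25:T
edges: (10,6,cv); (10,7,cv); (10,7,cvk); (10,8,cv); (15,1,cv); (15,12,cv); (15,14,cv); (16,4,cv); (16,12,cv); (16,13,cv); (17,6,cv); (17,13,cv); (17,14,cv); (18,12,cv); (18,13,cv); (18,14,cv); (22,4,cv); (22,19,cv); (22,21,cv); (23,5,cv); (23,19,cv); (23,20,cv); (24,6,cv); (24,20,cv); (24,21,cv); (25,19,cv); (25,20,cv); (25,21,cv)


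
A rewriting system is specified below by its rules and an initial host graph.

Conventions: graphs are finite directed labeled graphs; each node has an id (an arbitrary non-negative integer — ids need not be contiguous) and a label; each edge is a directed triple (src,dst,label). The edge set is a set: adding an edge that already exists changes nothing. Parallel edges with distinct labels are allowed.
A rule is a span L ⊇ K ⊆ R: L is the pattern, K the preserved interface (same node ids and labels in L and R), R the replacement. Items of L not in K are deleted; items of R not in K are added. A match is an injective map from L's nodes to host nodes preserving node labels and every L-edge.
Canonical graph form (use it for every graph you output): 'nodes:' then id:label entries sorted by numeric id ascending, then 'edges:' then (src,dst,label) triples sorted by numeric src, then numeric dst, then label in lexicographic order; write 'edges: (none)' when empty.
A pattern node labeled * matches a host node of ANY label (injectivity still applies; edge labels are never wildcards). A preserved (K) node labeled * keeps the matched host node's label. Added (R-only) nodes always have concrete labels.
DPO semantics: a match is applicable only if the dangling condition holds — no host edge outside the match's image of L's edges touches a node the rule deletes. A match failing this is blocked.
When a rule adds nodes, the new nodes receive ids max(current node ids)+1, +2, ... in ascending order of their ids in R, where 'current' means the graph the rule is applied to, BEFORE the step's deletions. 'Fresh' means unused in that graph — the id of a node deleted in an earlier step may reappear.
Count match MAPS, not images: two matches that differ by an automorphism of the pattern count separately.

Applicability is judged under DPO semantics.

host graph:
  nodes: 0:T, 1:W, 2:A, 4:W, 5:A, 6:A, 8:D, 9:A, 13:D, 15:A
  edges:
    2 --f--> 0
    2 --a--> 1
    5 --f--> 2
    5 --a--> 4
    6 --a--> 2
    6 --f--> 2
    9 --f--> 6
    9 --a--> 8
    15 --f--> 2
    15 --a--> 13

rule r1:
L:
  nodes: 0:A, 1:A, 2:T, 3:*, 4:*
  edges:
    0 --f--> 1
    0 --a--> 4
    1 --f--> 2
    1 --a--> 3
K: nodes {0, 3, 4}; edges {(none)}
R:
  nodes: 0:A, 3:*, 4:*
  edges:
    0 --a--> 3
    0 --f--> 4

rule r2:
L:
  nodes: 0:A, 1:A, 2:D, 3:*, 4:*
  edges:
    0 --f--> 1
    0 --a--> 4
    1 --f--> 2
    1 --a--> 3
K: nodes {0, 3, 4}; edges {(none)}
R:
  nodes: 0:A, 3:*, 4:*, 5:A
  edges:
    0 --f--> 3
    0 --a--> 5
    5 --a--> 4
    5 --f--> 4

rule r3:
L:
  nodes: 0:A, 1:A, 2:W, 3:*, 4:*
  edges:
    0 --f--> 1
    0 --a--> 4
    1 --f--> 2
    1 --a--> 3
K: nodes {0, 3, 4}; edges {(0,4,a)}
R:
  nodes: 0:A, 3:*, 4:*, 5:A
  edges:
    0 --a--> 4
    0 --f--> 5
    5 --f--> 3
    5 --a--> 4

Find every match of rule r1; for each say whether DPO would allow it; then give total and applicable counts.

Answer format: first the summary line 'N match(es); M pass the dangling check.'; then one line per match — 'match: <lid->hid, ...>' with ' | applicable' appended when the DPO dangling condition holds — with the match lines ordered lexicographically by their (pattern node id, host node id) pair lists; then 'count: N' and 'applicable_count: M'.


2 match(es); 0 pass the dangling check.
match: 0->5, 1->2, 2->0, 3->1, 4->4
match: 0->15, 1->2, 2->0, 3->1, 4->13
count: 2
applicable_count: 0


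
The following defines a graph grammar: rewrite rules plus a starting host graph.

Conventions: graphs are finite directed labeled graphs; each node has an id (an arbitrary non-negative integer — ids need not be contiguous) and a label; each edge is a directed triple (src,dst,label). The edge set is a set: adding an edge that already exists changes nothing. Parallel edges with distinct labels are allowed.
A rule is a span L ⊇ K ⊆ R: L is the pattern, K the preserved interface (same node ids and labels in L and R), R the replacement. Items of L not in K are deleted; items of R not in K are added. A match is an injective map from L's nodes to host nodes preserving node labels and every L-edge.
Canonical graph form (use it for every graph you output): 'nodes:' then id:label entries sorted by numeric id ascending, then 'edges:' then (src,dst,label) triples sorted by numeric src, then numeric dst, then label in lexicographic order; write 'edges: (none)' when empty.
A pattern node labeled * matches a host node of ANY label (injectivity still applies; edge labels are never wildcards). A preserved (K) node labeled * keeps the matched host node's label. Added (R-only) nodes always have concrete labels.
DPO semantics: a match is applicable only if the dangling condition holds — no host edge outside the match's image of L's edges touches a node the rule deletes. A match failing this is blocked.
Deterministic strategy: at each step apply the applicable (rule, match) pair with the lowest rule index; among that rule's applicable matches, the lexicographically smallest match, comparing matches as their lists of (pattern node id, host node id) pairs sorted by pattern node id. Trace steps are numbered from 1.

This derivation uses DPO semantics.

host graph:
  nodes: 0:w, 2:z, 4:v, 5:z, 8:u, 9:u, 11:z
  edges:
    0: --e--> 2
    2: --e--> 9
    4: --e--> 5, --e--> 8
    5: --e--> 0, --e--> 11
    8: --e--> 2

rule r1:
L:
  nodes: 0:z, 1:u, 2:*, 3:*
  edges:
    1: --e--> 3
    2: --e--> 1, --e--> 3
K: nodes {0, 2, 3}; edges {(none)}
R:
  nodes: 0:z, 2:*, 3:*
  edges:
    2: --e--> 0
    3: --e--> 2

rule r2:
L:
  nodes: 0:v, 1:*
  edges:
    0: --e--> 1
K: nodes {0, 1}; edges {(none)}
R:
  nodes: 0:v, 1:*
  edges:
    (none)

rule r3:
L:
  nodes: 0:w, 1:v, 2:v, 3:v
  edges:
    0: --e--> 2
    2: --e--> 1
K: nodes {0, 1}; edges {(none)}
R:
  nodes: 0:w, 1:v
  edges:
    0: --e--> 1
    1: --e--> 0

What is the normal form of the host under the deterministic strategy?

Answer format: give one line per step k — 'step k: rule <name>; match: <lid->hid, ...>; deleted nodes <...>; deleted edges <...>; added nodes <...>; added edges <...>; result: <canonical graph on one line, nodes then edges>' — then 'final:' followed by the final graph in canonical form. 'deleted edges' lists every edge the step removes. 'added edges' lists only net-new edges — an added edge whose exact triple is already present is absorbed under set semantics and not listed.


step 1: rule r2; match: 0->4, 1->5; deleted nodes (none); deleted edges (4,5,e); added nodes (none); added edges (none); result: nodes: 0:w, 2:z, 4:v, 5:z, 8:u, 9:u, 11:z edges: (0,2,e); (2,9,e); (4,8,e); (5,0,e); (5,11,e); (8,2,e)
step 2: rule r2; match: 0->4, 1->8; deleted nodes (none); deleted edges (4,8,e); added nodes (none); added edges (none); result: nodes: 0:w, 2:z, 4:v, 5:z, 8:u, 9:u, 11:z edges: (0,2,e); (2,9,e); (5,0,e); (5,11,e); (8,2,e)
final:
nodes: 0:w, 2:z, 4:v, 5:z, 8:u, 9:u, 11:z
edges: (0,2,e); (2,9,e); (5,0,e); (5,11,e); (8,2,e)


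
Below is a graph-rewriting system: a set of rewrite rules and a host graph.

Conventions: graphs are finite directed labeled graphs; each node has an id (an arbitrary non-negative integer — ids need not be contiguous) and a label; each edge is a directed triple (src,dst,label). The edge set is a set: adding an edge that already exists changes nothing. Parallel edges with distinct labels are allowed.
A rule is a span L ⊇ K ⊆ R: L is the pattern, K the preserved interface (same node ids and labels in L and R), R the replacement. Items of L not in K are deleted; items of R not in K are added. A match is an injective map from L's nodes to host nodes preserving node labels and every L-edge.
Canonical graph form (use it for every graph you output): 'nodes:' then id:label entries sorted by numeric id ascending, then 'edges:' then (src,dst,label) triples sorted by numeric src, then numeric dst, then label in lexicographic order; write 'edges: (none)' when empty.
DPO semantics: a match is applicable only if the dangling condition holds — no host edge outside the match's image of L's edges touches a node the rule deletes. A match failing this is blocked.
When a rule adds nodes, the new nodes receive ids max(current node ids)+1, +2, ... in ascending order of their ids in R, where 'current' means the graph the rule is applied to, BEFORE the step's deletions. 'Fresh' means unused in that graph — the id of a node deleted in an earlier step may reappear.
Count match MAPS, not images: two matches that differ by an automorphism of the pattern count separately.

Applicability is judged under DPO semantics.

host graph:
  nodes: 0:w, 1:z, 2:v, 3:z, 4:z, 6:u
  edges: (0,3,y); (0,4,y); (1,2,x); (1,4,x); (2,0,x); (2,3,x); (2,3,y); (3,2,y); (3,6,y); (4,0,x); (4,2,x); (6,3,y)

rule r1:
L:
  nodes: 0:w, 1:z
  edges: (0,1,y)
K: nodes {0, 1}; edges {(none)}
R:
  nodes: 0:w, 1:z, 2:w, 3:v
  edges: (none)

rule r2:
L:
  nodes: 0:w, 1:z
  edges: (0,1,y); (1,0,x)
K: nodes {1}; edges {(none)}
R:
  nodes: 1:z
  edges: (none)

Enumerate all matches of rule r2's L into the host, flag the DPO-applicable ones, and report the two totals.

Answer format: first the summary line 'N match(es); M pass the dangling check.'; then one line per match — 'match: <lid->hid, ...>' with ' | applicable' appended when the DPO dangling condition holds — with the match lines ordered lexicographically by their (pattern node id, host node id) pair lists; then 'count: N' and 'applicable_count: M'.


1 match(es); 0 pass the dangling check.
match: 0->0, 1->4
count: 1
applicable_count: 0
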